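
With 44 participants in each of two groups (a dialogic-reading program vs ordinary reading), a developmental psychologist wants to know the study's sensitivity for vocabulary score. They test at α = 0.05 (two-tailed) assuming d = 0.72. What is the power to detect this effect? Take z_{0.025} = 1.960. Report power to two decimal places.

power ≈ 0.92

For two equal groups, power = Φ(d·√(n/2) − z_{α/2}).
d·√(n/2) = 0.72 × √(44/2) = 0.72 × 4.690 = 3.377.
z_β = 3.377 − 1.960 = 1.417.
Power = Φ(1.417) = 0.922.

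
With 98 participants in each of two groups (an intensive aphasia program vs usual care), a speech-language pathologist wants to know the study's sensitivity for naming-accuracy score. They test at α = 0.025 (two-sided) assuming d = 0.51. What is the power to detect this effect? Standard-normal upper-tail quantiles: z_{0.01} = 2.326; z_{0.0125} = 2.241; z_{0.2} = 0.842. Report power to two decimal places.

For two equal groups, power = Φ(d·√(n/2) − z_{α/2}).
d·√(n/2) = 0.51 × √(98/2) = 0.51 × 7.000 = 3.570.
z_β = 3.570 − 2.241 = 1.329.
Power = Φ(1.329) = 0.908.

power ≈ 0.91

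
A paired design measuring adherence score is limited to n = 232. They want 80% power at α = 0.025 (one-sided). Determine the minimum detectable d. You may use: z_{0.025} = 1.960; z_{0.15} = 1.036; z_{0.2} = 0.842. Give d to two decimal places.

For a single sample (or paired design) of n = 232: d_min = (z_{α} + z_β)/√n.
z-sum = 1.960 + 0.842 = 2.802.
d_min = 2.802 / √232 = 2.802 / 15.232 = 0.184.

d_min ≈ 0.18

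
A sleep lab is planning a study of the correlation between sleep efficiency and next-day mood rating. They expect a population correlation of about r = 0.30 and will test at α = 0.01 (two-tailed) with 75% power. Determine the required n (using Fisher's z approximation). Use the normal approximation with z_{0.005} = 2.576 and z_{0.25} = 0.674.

Fisher's z: C = ½·ln((1+r)/(1−r)) = ½·ln(1.8571) = 0.3095.
n = ((z_{α/2} + z_β)/C)² + 3.
(2.576 + 0.674) / 0.3095 = 3.250 / 0.3095 = 10.501.
n = 10.501² + 3 = 110.27 + 3 = 113.3.
Round up.

n = 114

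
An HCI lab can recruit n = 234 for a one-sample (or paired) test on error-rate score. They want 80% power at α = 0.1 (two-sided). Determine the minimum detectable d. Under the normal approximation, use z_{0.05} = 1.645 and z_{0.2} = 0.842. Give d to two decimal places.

d_min ≈ 0.16

For a single sample (or paired design) of n = 234: d_min = (z_{α/2} + z_β)/√n.
z-sum = 1.645 + 0.842 = 2.487.
d_min = 2.487 / √234 = 2.487 / 15.297 = 0.163.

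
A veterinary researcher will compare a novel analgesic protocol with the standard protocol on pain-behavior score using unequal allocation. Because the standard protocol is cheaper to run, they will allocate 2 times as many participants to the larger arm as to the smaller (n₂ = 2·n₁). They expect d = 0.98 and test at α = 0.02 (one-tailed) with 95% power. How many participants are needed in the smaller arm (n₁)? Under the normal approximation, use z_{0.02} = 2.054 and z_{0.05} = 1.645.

With allocation ratio k = n₂/n₁ = 2, Var(x̄₁−x̄₂) = σ²(1/n₁ + 1/(k·n₁)) = σ²·(k+1)/(k·n₁).
So n₁ = (1 + 1/k)·((z_{α} + z_β)/d)² = 1.500 × (3.699/0.98)².
n₁ = 1.500 × 14.25 = 21.4.
Round up: n₁ = 22, giving n₂ = 2 × 22 = 44.

n₁ = 22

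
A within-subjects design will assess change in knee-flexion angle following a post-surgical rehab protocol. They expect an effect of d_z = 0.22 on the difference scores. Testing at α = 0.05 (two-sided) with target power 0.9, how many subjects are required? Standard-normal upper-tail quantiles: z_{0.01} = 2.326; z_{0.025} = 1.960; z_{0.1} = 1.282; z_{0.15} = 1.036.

n = 218 pairs

For a paired (one-sample on differences) test: n = ((z_{α/2} + z_β) / d)².
z_{α/2} + z_β = 1.960 + 1.282 = 3.242.
n = (3.242 / 0.22)² = 14.736² = 217.16.
Round up.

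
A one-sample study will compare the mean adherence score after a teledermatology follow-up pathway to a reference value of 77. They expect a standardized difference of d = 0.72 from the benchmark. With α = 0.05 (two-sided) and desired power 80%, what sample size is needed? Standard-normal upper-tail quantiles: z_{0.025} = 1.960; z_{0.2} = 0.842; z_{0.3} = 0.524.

For a one-sample test: n = ((z_{α/2} + z_β) / d)².
z_{α/2} + z_β = 1.960 + 0.842 = 2.802.
n = (2.802 / 0.72)² = 3.892² = 15.15.
Round up.

n = 16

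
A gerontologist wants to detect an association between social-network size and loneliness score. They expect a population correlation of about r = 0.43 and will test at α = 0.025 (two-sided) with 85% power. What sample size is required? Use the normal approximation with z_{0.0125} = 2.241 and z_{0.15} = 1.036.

Fisher's z: C = ½·ln((1+r)/(1−r)) = ½·ln(2.5088) = 0.4599.
n = ((z_{α/2} + z_β)/C)² + 3.
(2.241 + 1.036) / 0.4599 = 3.277 / 0.4599 = 7.125.
n = 7.125² + 3 = 50.77 + 3 = 53.8.
Round up.

n = 54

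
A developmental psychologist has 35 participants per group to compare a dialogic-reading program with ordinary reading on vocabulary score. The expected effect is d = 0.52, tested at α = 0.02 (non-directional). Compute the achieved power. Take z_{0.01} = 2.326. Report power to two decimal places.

For two equal groups, power = Φ(d·√(n/2) − z_{α/2}).
d·√(n/2) = 0.52 × √(35/2) = 0.52 × 4.183 = 2.175.
z_β = 2.175 − 2.326 = -0.151.
Power = Φ(-0.151) = 0.440.

power ≈ 0.44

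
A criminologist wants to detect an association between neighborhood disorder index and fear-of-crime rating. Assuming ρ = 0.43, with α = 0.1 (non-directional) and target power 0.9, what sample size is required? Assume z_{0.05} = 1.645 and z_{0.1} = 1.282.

Fisher's z: C = ½·ln((1+r)/(1−r)) = ½·ln(2.5088) = 0.4599.
n = ((z_{α/2} + z_β)/C)² + 3.
(1.645 + 1.282) / 0.4599 = 2.927 / 0.4599 = 6.364.
n = 6.364² + 3 = 40.51 + 3 = 43.5.
Round up.

n = 44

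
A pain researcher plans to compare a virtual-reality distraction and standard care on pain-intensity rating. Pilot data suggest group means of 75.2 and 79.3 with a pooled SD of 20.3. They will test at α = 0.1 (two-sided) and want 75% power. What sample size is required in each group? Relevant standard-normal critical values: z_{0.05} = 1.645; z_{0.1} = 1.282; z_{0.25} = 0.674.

n = 264 per group

Cohen's d = |M₁ − M₂| / SD_pooled = |75.2 − 79.3| / 20.3 = 4.1 / 20.3 = 0.202.
For two independent groups with equal n: n = 2·((z_{α/2} + z_β) / d)².
z_{α/2} + z_β = 1.645 + 0.674 = 2.319.
n = 2 × (2.319 / 0.202)² = 2 × 11.480² = 2 × 131.79 = 263.6.
Round up to the next whole participant.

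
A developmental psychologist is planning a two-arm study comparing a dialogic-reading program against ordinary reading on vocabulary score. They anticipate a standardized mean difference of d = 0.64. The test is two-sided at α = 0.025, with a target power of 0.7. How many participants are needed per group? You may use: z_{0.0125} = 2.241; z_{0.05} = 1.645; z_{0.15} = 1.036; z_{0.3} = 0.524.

For two independent groups with equal n: n = 2·((z_{α/2} + z_β) / d)².
z_{α/2} + z_β = 2.241 + 0.524 = 2.765.
n = 2 × (2.765 / 0.64)² = 2 × 4.320² = 2 × 18.67 = 37.3.
Round up to the next whole participant.

n = 38 per group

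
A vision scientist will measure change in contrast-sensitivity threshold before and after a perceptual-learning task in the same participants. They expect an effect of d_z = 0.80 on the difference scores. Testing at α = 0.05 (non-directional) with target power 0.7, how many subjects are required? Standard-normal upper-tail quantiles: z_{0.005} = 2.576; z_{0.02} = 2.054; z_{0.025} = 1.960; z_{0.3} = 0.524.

n = 10 pairs

For a paired (one-sample on differences) test: n = ((z_{α/2} + z_β) / d)².
z_{α/2} + z_β = 1.960 + 0.524 = 2.484.
n = (2.484 / 0.80)² = 3.105² = 9.64.
Round up.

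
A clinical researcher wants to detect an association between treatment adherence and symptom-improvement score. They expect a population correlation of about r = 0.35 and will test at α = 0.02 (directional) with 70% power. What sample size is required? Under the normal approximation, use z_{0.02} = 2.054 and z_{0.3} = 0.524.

n = 53

Fisher's z: C = ½·ln((1+r)/(1−r)) = ½·ln(2.0769) = 0.3654.
n = ((z_{α} + z_β)/C)² + 3.
(2.054 + 0.524) / 0.3654 = 2.578 / 0.3654 = 7.055.
n = 7.055² + 3 = 49.78 + 3 = 52.8.
Round up.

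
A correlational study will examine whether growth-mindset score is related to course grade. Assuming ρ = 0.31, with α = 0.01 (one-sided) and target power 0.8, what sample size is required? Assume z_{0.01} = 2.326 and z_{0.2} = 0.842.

Fisher's z: C = ½·ln((1+r)/(1−r)) = ½·ln(1.8986) = 0.3205.
n = ((z_{α} + z_β)/C)² + 3.
(2.326 + 0.842) / 0.3205 = 3.168 / 0.3205 = 9.885.
n = 9.885² + 3 = 97.70 + 3 = 100.7.
Round up.

n = 101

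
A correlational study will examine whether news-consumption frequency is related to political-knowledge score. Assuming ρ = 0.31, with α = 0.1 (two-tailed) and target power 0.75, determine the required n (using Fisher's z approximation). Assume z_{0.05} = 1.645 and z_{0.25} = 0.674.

n = 56

Fisher's z: C = ½·ln((1+r)/(1−r)) = ½·ln(1.8986) = 0.3205.
n = ((z_{α/2} + z_β)/C)² + 3.
(1.645 + 0.674) / 0.3205 = 2.319 / 0.3205 = 7.236.
n = 7.236² + 3 = 52.35 + 3 = 55.4.
Round up.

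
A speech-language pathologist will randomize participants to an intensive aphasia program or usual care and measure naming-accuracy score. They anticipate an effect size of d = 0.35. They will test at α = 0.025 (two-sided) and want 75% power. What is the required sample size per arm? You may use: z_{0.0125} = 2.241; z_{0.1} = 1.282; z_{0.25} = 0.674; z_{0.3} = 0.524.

For two independent groups with equal n: n = 2·((z_{α/2} + z_β) / d)².
z_{α/2} + z_β = 2.241 + 0.674 = 2.915.
n = 2 × (2.915 / 0.35)² = 2 × 8.329² = 2 × 69.37 = 138.7.
Round up to the next whole participant.

n = 139 per group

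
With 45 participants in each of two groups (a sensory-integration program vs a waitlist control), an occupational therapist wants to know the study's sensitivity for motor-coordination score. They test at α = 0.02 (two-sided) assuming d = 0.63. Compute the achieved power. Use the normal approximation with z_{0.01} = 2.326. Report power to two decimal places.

For two equal groups, power = Φ(d·√(n/2) − z_{α/2}).
d·√(n/2) = 0.63 × √(45/2) = 0.63 × 4.743 = 2.988.
z_β = 2.988 − 2.326 = 0.662.
Power = Φ(0.662) = 0.746.

power ≈ 0.75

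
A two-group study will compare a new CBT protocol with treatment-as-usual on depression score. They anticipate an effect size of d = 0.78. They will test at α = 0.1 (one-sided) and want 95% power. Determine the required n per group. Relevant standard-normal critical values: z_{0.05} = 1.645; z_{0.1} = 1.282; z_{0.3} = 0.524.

For two independent groups with equal n: n = 2·((z_{α} + z_β) / d)².
z_{α} + z_β = 1.282 + 1.645 = 2.927.
n = 2 × (2.927 / 0.78)² = 2 × 3.753² = 2 × 14.08 = 28.2.
Round up to the next whole participant.

n = 29 per group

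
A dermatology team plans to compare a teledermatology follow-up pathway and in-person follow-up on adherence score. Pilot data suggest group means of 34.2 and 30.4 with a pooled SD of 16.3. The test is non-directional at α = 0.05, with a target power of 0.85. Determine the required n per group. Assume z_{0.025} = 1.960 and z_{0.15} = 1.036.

Cohen's d = |M₁ − M₂| / SD_pooled = |34.2 − 30.4| / 16.3 = 3.8 / 16.3 = 0.233.
For two independent groups with equal n: n = 2·((z_{α/2} + z_β) / d)².
z_{α/2} + z_β = 1.960 + 1.036 = 2.996.
n = 2 × (2.996 / 0.233)² = 2 × 12.858² = 2 × 165.34 = 330.7.
Round up to the next whole participant.

n = 331 per group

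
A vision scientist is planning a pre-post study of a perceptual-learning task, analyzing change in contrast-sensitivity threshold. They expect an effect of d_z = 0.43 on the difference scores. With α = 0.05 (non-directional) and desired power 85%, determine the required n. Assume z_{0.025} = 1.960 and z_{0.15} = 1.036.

For a paired (one-sample on differences) test: n = ((z_{α/2} + z_β) / d)².
z_{α/2} + z_β = 1.960 + 1.036 = 2.996.
n = (2.996 / 0.43)² = 6.967² = 48.55.
Round up.

n = 49 pairs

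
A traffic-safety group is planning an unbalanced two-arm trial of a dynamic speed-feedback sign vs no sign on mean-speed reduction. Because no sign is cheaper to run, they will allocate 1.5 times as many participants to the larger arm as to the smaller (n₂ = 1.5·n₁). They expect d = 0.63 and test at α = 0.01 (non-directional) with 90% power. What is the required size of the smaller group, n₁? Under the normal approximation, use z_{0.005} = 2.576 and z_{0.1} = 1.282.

n₁ = 63

With allocation ratio k = n₂/n₁ = 1.5, Var(x̄₁−x̄₂) = σ²(1/n₁ + 1/(k·n₁)) = σ²·(k+1)/(k·n₁).
So n₁ = (1 + 1/k)·((z_{α/2} + z_β)/d)² = 1.667 × (3.858/0.63)².
n₁ = 1.667 × 37.50 = 62.5.
Round up: n₁ = 63, giving n₂ = ⌈1.5 × 63⌉ = ⌈94.5⌉ = 95.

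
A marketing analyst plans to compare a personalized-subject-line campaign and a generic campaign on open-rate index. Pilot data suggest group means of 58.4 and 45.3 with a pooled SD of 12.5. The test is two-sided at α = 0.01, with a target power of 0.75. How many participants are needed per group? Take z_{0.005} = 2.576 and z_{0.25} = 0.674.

Cohen's d = |M₁ − M₂| / SD_pooled = |58.4 − 45.3| / 12.5 = 13.1 / 12.5 = 1.048.
For two independent groups with equal n: n = 2·((z_{α/2} + z_β) / d)².
z_{α/2} + z_β = 2.576 + 0.674 = 3.250.
n = 2 × (3.250 / 1.048)² = 2 × 3.101² = 2 × 9.62 = 19.2.
Round up to the next whole participant.

n = 20 per group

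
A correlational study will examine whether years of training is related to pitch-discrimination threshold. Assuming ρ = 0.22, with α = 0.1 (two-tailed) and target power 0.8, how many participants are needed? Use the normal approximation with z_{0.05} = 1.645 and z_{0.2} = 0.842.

n = 127

Fisher's z: C = ½·ln((1+r)/(1−r)) = ½·ln(1.5641) = 0.2237.
n = ((z_{α/2} + z_β)/C)² + 3.
(1.645 + 0.842) / 0.2237 = 2.487 / 0.2237 = 11.118.
n = 11.118² + 3 = 123.60 + 3 = 126.6.
Round up.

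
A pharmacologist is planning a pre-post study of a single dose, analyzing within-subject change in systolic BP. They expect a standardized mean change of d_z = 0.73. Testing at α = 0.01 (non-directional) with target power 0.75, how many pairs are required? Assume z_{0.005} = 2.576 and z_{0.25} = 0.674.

n = 20 pairs

For a paired (one-sample on differences) test: n = ((z_{α/2} + z_β) / d)².
z_{α/2} + z_β = 2.576 + 0.674 = 3.250.
n = (3.250 / 0.73)² = 4.452² = 19.82.
Round up.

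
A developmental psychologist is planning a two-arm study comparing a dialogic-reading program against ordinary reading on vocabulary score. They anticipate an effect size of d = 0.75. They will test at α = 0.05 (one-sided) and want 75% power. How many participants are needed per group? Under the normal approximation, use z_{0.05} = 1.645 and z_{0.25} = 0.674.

n = 20 per group

For two independent groups with equal n: n = 2·((z_{α} + z_β) / d)².
z_{α} + z_β = 1.645 + 0.674 = 2.319.
n = 2 × (2.319 / 0.75)² = 2 × 3.092² = 2 × 9.56 = 19.1.
Round up to the next whole participant.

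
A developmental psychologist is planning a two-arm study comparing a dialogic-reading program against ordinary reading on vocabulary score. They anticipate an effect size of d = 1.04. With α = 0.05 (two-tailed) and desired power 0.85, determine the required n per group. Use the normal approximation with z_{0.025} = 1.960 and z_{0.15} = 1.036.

n = 17 per group

For two independent groups with equal n: n = 2·((z_{α/2} + z_β) / d)².
z_{α/2} + z_β = 1.960 + 1.036 = 2.996.
n = 2 × (2.996 / 1.04)² = 2 × 2.881² = 2 × 8.30 = 16.6.
Round up to the next whole participant.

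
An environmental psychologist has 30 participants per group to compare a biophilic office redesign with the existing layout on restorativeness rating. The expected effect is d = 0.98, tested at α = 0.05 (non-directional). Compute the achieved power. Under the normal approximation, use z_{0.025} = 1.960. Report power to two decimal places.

power ≈ 0.97

For two equal groups, power = Φ(d·√(n/2) − z_{α/2}).
d·√(n/2) = 0.98 × √(30/2) = 0.98 × 3.873 = 3.796.
z_β = 3.796 − 1.960 = 1.836.
Power = Φ(1.836) = 0.967.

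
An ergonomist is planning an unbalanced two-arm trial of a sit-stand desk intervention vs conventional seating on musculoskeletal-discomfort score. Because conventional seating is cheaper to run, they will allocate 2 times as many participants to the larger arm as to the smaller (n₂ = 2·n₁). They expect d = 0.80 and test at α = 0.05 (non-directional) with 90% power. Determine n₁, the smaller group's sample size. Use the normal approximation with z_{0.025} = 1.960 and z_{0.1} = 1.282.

n₁ = 25

With allocation ratio k = n₂/n₁ = 2, Var(x̄₁−x̄₂) = σ²(1/n₁ + 1/(k·n₁)) = σ²·(k+1)/(k·n₁).
So n₁ = (1 + 1/k)·((z_{α/2} + z_β)/d)² = 1.500 × (3.242/0.80)².
n₁ = 1.500 × 16.42 = 24.6.
Round up: n₁ = 25, giving n₂ = 2 × 25 = 50.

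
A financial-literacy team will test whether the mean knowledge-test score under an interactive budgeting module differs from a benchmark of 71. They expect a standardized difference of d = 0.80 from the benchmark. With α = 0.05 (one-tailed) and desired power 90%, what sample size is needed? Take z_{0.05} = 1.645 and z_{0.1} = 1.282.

n = 14

For a one-sample test: n = ((z_{α} + z_β) / d)².
z_{α} + z_β = 1.645 + 1.282 = 2.927.
n = (2.927 / 0.80)² = 3.659² = 13.39.
Round up.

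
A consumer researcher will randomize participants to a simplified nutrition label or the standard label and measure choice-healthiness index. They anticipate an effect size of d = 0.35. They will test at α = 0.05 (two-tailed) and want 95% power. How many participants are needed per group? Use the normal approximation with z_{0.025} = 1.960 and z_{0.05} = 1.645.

n = 213 per group

For two independent groups with equal n: n = 2·((z_{α/2} + z_β) / d)².
z_{α/2} + z_β = 1.960 + 1.645 = 3.605.
n = 2 × (3.605 / 0.35)² = 2 × 10.300² = 2 × 106.09 = 212.2.
Round up to the next whole participant.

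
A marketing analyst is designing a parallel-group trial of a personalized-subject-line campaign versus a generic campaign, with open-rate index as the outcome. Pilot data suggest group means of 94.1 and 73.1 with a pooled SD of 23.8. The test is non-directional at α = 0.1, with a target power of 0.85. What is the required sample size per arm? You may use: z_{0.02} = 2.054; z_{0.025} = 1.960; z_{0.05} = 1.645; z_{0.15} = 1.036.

n = 19 per group

Cohen's d = |M₁ − M₂| / SD_pooled = |94.1 − 73.1| / 23.8 = 21.0 / 23.8 = 0.882.
For two independent groups with equal n: n = 2·((z_{α/2} + z_β) / d)².
z_{α/2} + z_β = 1.645 + 1.036 = 2.681.
n = 2 × (2.681 / 0.882)² = 2 × 3.040² = 2 × 9.24 = 18.5.
Round up to the next whole participant.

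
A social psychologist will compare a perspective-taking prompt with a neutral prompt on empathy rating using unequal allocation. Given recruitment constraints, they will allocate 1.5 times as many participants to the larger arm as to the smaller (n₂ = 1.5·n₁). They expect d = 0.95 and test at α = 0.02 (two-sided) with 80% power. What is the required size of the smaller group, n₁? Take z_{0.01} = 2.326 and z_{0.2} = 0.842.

With allocation ratio k = n₂/n₁ = 1.5, Var(x̄₁−x̄₂) = σ²(1/n₁ + 1/(k·n₁)) = σ²·(k+1)/(k·n₁).
So n₁ = (1 + 1/k)·((z_{α/2} + z_β)/d)² = 1.667 × (3.168/0.95)².
n₁ = 1.667 × 11.12 = 18.5.
Round up: n₁ = 19, giving n₂ = ⌈1.5 × 19⌉ = ⌈28.5⌉ = 29.

n₁ = 19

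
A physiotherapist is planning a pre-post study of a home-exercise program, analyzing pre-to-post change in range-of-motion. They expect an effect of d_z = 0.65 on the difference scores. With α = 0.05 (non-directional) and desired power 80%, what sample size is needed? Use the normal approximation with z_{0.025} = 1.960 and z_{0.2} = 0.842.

For a paired (one-sample on differences) test: n = ((z_{α/2} + z_β) / d)².
z_{α/2} + z_β = 1.960 + 0.842 = 2.802.
n = (2.802 / 0.65)² = 4.311² = 18.58.
Round up.

n = 19 pairs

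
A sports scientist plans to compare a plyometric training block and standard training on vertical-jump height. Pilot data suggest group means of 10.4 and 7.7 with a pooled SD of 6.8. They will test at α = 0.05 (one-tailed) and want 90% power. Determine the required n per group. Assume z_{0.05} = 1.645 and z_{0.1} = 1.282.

n = 109 per group

Cohen's d = |M₁ − M₂| / SD_pooled = |10.4 − 7.7| / 6.8 = 2.7 / 6.8 = 0.397.
For two independent groups with equal n: n = 2·((z_{α} + z_β) / d)².
z_{α} + z_β = 1.645 + 1.282 = 2.927.
n = 2 × (2.927 / 0.397)² = 2 × 7.373² = 2 × 54.36 = 108.7.
Round up to the next whole participant.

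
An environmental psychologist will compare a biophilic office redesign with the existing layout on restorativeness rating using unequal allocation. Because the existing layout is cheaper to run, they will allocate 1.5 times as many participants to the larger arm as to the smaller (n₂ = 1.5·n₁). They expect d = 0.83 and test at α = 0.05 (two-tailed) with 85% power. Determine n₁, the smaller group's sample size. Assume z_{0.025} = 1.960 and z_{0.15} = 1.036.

n₁ = 22

With allocation ratio k = n₂/n₁ = 1.5, Var(x̄₁−x̄₂) = σ²(1/n₁ + 1/(k·n₁)) = σ²·(k+1)/(k·n₁).
So n₁ = (1 + 1/k)·((z_{α/2} + z_β)/d)² = 1.667 × (2.996/0.83)².
n₁ = 1.667 × 13.03 = 21.7.
Round up: n₁ = 22, giving n₂ = 1.5 × 22 = 33.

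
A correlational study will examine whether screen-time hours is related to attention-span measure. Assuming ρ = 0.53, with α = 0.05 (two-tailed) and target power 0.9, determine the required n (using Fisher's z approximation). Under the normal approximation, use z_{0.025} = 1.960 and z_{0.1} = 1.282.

Fisher's z: C = ½·ln((1+r)/(1−r)) = ½·ln(3.2553) = 0.5901.
n = ((z_{α/2} + z_β)/C)² + 3.
(1.960 + 1.282) / 0.5901 = 3.242 / 0.5901 = 5.494.
n = 5.494² + 3 = 30.18 + 3 = 33.2.
Round up.

n = 34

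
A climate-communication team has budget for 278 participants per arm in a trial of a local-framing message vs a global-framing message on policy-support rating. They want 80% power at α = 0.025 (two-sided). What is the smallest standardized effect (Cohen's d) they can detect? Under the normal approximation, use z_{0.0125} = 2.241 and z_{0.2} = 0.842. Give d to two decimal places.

d_min ≈ 0.26

For two independent groups of n = 278 each: d_min = (z_{α/2} + z_β)·√(2/n).
z-sum = 2.241 + 0.842 = 3.083.
d_min = 3.083 × √(2/278) = 3.083 × 0.0848 = 0.261.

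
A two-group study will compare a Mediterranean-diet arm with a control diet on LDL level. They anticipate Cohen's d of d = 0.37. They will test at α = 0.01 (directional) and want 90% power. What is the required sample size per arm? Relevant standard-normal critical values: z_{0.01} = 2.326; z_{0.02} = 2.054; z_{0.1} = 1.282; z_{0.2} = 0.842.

For two independent groups with equal n: n = 2·((z_{α} + z_β) / d)².
z_{α} + z_β = 2.326 + 1.282 = 3.608.
n = 2 × (3.608 / 0.37)² = 2 × 9.751² = 2 × 95.09 = 190.2.
Round up to the next whole participant.

n = 191 per group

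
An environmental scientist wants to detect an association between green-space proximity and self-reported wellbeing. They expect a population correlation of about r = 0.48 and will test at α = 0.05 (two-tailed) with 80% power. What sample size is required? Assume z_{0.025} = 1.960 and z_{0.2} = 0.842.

n = 32

Fisher's z: C = ½·ln((1+r)/(1−r)) = ½·ln(2.8462) = 0.5230.
n = ((z_{α/2} + z_β)/C)² + 3.
(1.960 + 0.842) / 0.5230 = 2.802 / 0.5230 = 5.358.
n = 5.358² + 3 = 28.70 + 3 = 31.7.
Round up.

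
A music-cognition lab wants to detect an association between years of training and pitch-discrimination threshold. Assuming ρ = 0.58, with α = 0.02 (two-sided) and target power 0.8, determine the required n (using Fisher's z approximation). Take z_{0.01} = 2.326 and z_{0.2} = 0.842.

Fisher's z: C = ½·ln((1+r)/(1−r)) = ½·ln(3.7619) = 0.6625.
n = ((z_{α/2} + z_β)/C)² + 3.
(2.326 + 0.842) / 0.6625 = 3.168 / 0.6625 = 4.782.
n = 4.782² + 3 = 22.87 + 3 = 25.9.
Round up.

n = 26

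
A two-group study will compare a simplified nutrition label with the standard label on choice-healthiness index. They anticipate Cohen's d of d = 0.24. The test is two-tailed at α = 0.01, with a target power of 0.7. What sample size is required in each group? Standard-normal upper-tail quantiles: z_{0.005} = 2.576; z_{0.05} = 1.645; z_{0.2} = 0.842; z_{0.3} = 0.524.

For two independent groups with equal n: n = 2·((z_{α/2} + z_β) / d)².
z_{α/2} + z_β = 2.576 + 0.524 = 3.100.
n = 2 × (3.100 / 0.24)² = 2 × 12.917² = 2 × 166.84 = 333.7.
Round up to the next whole participant.

n = 334 per group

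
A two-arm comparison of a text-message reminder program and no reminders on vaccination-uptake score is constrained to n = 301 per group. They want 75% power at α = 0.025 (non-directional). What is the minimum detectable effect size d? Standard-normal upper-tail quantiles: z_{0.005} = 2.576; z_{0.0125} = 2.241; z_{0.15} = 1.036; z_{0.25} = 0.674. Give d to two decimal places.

d_min ≈ 0.24

For two independent groups of n = 301 each: d_min = (z_{α/2} + z_β)·√(2/n).
z-sum = 2.241 + 0.674 = 2.915.
d_min = 2.915 × √(2/301) = 2.915 × 0.0815 = 0.238.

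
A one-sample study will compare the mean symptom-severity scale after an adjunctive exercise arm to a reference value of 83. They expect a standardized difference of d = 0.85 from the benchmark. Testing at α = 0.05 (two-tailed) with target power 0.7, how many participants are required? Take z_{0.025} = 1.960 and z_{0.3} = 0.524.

n = 9

For a one-sample test: n = ((z_{α/2} + z_β) / d)².
z_{α/2} + z_β = 1.960 + 0.524 = 2.484.
n = (2.484 / 0.85)² = 2.922² = 8.54.
Round up.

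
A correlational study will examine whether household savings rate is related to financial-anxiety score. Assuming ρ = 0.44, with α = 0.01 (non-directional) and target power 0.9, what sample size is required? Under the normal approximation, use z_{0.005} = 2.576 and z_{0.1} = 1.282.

n = 70

Fisher's z: C = ½·ln((1+r)/(1−r)) = ½·ln(2.5714) = 0.4722.
n = ((z_{α/2} + z_β)/C)² + 3.
(2.576 + 1.282) / 0.4722 = 3.858 / 0.4722 = 8.170.
n = 8.170² + 3 = 66.75 + 3 = 69.8.
Round up.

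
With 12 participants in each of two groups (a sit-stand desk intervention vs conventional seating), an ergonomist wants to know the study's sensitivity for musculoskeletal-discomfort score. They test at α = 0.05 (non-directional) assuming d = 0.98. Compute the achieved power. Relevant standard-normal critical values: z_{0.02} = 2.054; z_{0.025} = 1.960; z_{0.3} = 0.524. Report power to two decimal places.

power ≈ 0.67

For two equal groups, power = Φ(d·√(n/2) − z_{α/2}).
d·√(n/2) = 0.98 × √(12/2) = 0.98 × 2.449 = 2.400.
z_β = 2.400 − 1.960 = 0.440.
Power = Φ(0.440) = 0.670.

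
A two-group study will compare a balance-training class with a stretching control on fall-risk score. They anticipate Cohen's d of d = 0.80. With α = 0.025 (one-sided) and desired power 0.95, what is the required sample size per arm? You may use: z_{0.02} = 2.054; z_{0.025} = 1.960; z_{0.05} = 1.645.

n = 41 per group

For two independent groups with equal n: n = 2·((z_{α} + z_β) / d)².
z_{α} + z_β = 1.960 + 1.645 = 3.605.
n = 2 × (3.605 / 0.80)² = 2 × 4.506² = 2 × 20.31 = 40.6.
Round up to the next whole participant.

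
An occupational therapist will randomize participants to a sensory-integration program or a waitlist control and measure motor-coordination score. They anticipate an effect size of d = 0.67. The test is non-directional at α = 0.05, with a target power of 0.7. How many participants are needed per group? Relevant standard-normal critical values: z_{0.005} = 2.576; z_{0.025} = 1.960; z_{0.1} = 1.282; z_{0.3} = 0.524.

n = 28 per group

For two independent groups with equal n: n = 2·((z_{α/2} + z_β) / d)².
z_{α/2} + z_β = 1.960 + 0.524 = 2.484.
n = 2 × (2.484 / 0.67)² = 2 × 3.707² = 2 × 13.75 = 27.5.
Round up to the next whole participant.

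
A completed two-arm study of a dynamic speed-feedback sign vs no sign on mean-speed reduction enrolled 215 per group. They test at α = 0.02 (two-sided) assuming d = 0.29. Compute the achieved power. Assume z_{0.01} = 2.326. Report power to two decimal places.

power ≈ 0.75

For two equal groups, power = Φ(d·√(n/2) − z_{α/2}).
d·√(n/2) = 0.29 × √(215/2) = 0.29 × 10.368 = 3.007.
z_β = 3.007 − 2.326 = 0.681.
Power = Φ(0.681) = 0.752.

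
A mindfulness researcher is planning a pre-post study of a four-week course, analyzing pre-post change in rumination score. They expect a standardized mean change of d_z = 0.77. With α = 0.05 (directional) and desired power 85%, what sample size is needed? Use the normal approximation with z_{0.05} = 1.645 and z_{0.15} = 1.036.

n = 13 pairs

For a paired (one-sample on differences) test: n = ((z_{α} + z_β) / d)².
z_{α} + z_β = 1.645 + 1.036 = 2.681.
n = (2.681 / 0.77)² = 3.482² = 12.12.
Round up.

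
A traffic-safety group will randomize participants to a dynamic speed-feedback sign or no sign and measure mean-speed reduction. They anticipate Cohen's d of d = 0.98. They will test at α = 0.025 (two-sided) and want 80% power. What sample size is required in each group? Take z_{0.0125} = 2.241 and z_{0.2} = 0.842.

For two independent groups with equal n: n = 2·((z_{α/2} + z_β) / d)².
z_{α/2} + z_β = 2.241 + 0.842 = 3.083.
n = 2 × (3.083 / 0.98)² = 2 × 3.146² = 2 × 9.90 = 19.8.
Round up to the next whole participant.

n = 20 per group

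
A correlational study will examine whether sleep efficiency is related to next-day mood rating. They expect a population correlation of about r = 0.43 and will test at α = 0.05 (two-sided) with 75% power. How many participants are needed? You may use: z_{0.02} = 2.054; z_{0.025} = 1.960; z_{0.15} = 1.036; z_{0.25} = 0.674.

n = 36

Fisher's z: C = ½·ln((1+r)/(1−r)) = ½·ln(2.5088) = 0.4599.
n = ((z_{α/2} + z_β)/C)² + 3.
(1.960 + 0.674) / 0.4599 = 2.634 / 0.4599 = 5.727.
n = 5.727² + 3 = 32.80 + 3 = 35.8.
Round up.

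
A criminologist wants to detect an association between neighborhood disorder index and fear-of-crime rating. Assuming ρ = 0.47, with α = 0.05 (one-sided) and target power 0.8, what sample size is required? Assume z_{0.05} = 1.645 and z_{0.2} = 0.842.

Fisher's z: C = ½·ln((1+r)/(1−r)) = ½·ln(2.7736) = 0.5101.
n = ((z_{α} + z_β)/C)² + 3.
(1.645 + 0.842) / 0.5101 = 2.487 / 0.5101 = 4.876.
n = 4.876² + 3 = 23.77 + 3 = 26.8.
Round up.

n = 27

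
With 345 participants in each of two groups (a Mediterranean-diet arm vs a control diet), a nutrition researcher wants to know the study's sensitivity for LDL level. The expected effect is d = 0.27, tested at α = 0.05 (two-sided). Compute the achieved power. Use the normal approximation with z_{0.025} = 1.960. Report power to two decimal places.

power ≈ 0.94

For two equal groups, power = Φ(d·√(n/2) − z_{α/2}).
d·√(n/2) = 0.27 × √(345/2) = 0.27 × 13.134 = 3.546.
z_β = 3.546 − 1.960 = 1.586.
Power = Φ(1.586) = 0.944.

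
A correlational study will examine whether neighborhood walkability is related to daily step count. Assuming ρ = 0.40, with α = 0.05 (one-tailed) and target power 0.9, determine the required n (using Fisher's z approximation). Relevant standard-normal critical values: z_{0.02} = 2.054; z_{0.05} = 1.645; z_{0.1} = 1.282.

n = 51

Fisher's z: C = ½·ln((1+r)/(1−r)) = ½·ln(2.3333) = 0.4236.
n = ((z_{α} + z_β)/C)² + 3.
(1.645 + 1.282) / 0.4236 = 2.927 / 0.4236 = 6.910.
n = 6.910² + 3 = 47.75 + 3 = 50.7.
Round up.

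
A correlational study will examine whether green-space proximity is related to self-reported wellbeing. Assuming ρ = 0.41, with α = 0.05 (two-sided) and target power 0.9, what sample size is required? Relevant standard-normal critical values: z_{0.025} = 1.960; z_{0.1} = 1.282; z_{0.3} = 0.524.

n = 59

Fisher's z: C = ½·ln((1+r)/(1−r)) = ½·ln(2.3898) = 0.4356.
n = ((z_{α/2} + z_β)/C)² + 3.
(1.960 + 1.282) / 0.4356 = 3.242 / 0.4356 = 7.443.
n = 7.443² + 3 = 55.39 + 3 = 58.4.
Round up.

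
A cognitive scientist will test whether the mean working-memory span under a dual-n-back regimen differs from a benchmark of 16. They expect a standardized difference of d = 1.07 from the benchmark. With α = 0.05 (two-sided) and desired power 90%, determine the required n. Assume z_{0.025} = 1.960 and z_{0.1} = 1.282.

n = 10

For a one-sample test: n = ((z_{α/2} + z_β) / d)².
z_{α/2} + z_β = 1.960 + 1.282 = 3.242.
n = (3.242 / 1.07)² = 3.030² = 9.18.
Round up.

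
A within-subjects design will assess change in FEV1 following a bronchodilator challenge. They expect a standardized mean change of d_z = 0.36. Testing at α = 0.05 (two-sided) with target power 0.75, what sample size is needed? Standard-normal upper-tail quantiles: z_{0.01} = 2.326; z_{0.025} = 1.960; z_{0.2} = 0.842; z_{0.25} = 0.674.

For a paired (one-sample on differences) test: n = ((z_{α/2} + z_β) / d)².
z_{α/2} + z_β = 1.960 + 0.674 = 2.634.
n = (2.634 / 0.36)² = 7.317² = 53.53.
Round up.

n = 54 pairs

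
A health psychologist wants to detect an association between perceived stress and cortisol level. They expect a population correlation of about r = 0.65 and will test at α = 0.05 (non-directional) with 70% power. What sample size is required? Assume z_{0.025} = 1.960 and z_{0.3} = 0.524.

Fisher's z: C = ½·ln((1+r)/(1−r)) = ½·ln(4.7143) = 0.7753.
n = ((z_{α/2} + z_β)/C)² + 3.
(1.960 + 0.524) / 0.7753 = 2.484 / 0.7753 = 3.204.
n = 3.204² + 3 = 10.27 + 3 = 13.3.
Round up.

n = 14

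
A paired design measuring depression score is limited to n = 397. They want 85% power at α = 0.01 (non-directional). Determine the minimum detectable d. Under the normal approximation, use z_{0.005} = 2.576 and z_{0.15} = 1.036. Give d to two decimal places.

d_min ≈ 0.18

For a single sample (or paired design) of n = 397: d_min = (z_{α/2} + z_β)/√n.
z-sum = 2.576 + 1.036 = 3.612.
d_min = 3.612 / √397 = 3.612 / 19.925 = 0.181.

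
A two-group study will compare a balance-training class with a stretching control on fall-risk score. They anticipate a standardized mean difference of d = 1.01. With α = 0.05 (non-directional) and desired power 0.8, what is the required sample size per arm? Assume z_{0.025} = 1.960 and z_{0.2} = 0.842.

For two independent groups with equal n: n = 2·((z_{α/2} + z_β) / d)².
z_{α/2} + z_β = 1.960 + 0.842 = 2.802.
n = 2 × (2.802 / 1.01)² = 2 × 2.774² = 2 × 7.70 = 15.4.
Round up to the next whole participant.

n = 16 per group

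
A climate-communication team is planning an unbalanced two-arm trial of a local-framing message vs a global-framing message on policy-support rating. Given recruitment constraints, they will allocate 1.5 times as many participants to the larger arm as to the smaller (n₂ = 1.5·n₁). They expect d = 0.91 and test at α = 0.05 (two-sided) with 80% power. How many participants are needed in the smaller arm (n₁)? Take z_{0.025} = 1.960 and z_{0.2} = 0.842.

n₁ = 16

With allocation ratio k = n₂/n₁ = 1.5, Var(x̄₁−x̄₂) = σ²(1/n₁ + 1/(k·n₁)) = σ²·(k+1)/(k·n₁).
So n₁ = (1 + 1/k)·((z_{α/2} + z_β)/d)² = 1.667 × (2.802/0.91)².
n₁ = 1.667 × 9.48 = 15.8.
Round up: n₁ = 16, giving n₂ = 1.5 × 16 = 24.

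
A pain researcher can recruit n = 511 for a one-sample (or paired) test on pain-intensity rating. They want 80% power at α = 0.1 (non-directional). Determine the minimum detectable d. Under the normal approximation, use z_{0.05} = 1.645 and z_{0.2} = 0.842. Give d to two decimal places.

d_min ≈ 0.11

For a single sample (or paired design) of n = 511: d_min = (z_{α/2} + z_β)/√n.
z-sum = 1.645 + 0.842 = 2.487.
d_min = 2.487 / √511 = 2.487 / 22.605 = 0.110.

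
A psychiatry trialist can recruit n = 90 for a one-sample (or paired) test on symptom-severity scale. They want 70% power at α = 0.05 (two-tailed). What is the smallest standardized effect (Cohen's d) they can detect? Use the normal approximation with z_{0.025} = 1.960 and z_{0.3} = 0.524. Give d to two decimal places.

d_min ≈ 0.26

For a single sample (or paired design) of n = 90: d_min = (z_{α/2} + z_β)/√n.
z-sum = 1.960 + 0.524 = 2.484.
d_min = 2.484 / √90 = 2.484 / 9.487 = 0.262.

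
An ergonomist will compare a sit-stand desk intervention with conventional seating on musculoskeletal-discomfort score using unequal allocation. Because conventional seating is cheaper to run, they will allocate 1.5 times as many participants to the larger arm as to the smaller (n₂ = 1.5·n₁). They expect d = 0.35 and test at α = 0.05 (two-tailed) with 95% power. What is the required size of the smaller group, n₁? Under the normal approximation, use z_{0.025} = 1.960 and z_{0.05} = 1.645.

n₁ = 177

With allocation ratio k = n₂/n₁ = 1.5, Var(x̄₁−x̄₂) = σ²(1/n₁ + 1/(k·n₁)) = σ²·(k+1)/(k·n₁).
So n₁ = (1 + 1/k)·((z_{α/2} + z_β)/d)² = 1.667 × (3.605/0.35)².
n₁ = 1.667 × 106.09 = 176.8.
Round up: n₁ = 177, giving n₂ = ⌈1.5 × 177⌉ = ⌈265.5⌉ = 266.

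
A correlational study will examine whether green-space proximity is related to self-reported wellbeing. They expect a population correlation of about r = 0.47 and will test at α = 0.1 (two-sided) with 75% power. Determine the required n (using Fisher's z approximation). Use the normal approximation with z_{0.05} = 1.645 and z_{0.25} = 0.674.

Fisher's z: C = ½·ln((1+r)/(1−r)) = ½·ln(2.7736) = 0.5101.
n = ((z_{α/2} + z_β)/C)² + 3.
(1.645 + 0.674) / 0.5101 = 2.319 / 0.5101 = 4.546.
n = 4.546² + 3 = 20.67 + 3 = 23.7.
Round up.

n = 24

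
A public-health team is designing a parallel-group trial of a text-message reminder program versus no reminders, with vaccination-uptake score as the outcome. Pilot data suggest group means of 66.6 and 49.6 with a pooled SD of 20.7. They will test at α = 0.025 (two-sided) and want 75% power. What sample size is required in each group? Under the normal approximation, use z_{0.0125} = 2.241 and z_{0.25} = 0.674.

Cohen's d = |M₁ − M₂| / SD_pooled = |66.6 − 49.6| / 20.7 = 17.0 / 20.7 = 0.821.
For two independent groups with equal n: n = 2·((z_{α/2} + z_β) / d)².
z_{α/2} + z_β = 2.241 + 0.674 = 2.915.
n = 2 × (2.915 / 0.821)² = 2 × 3.551² = 2 × 12.61 = 25.2.
Round up to the next whole participant.

n = 26 per group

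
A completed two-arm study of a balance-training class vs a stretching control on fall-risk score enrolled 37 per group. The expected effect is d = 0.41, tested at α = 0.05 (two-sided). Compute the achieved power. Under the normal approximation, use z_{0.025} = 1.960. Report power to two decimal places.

power ≈ 0.42

For two equal groups, power = Φ(d·√(n/2) − z_{α/2}).
d·√(n/2) = 0.41 × √(37/2) = 0.41 × 4.301 = 1.763.
z_β = 1.763 − 1.960 = -0.197.
Power = Φ(-0.197) = 0.422.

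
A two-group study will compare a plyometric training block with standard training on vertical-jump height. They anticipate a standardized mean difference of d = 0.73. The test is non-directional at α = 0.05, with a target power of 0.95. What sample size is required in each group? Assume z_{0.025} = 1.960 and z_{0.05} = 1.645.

For two independent groups with equal n: n = 2·((z_{α/2} + z_β) / d)².
z_{α/2} + z_β = 1.960 + 1.645 = 3.605.
n = 2 × (3.605 / 0.73)² = 2 × 4.938² = 2 × 24.39 = 48.8.
Round up to the next whole participant.

n = 49 per group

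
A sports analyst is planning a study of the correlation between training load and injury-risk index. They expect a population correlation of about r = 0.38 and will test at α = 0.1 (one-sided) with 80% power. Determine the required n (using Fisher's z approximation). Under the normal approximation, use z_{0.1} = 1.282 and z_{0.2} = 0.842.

Fisher's z: C = ½·ln((1+r)/(1−r)) = ½·ln(2.2258) = 0.4001.
n = ((z_{α} + z_β)/C)² + 3.
(1.282 + 0.842) / 0.4001 = 2.124 / 0.4001 = 5.309.
n = 5.309² + 3 = 28.18 + 3 = 31.2.
Round up.

n = 32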